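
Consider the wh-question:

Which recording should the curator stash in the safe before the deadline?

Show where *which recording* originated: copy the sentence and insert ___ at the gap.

Which recording should the curator stash ___ in the safe before the deadline?

Before movement: The curator should stash which recording in the safe before the deadline.
'which recording' is the direct object of 'stash'. The gap is right after 'stash'.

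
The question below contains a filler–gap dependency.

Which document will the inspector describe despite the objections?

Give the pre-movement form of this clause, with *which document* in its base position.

The inspector will describe which document despite the objections.

'which document' functions as the direct object of 'describe'. Wh-movement fronts it, leaving a gap right after 'describe':
Which document will the inspector describe ___ despite the objections?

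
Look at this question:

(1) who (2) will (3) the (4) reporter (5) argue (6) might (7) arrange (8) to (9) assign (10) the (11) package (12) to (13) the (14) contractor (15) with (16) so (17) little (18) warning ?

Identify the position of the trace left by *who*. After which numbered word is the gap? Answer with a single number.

Underlying clause: The reporter will argue who might arrange to assign the package to the contractor with so little warning.
'who' functions as the subject of the clause embedded under 'argue'. Wh-movement fronts it, leaving a gap right after 'argue':
Who will the reporter argue ___ might arrange to assign the package to the contractor with so little warning?
'argue' is word 5.

5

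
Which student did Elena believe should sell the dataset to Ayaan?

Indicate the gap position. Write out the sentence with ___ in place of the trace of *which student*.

Which student did Elena believe ___ should sell the dataset to Ayaan?

Before movement: Elena did believe which student should sell the dataset to Ayaan.
'which student' is the subject of the clause embedded under 'believe'. The gap is right after 'believe'.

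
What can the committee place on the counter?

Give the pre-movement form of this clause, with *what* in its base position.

The filler 'what' is interpreted as the direct object of 'place'. Wh-movement fronts it, leaving a gap right after 'place':
What can the committee place ___ on the counter?

The committee can place what on the counter.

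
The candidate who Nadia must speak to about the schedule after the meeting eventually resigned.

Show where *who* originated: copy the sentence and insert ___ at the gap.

The candidate who Nadia must speak to ___ about the schedule after the meeting eventually resigned.

The filler 'who' is interpreted as the object of the preposition 'to'. The gap is right after 'to'.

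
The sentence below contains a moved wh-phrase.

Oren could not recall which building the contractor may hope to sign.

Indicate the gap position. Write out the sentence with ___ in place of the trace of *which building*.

Before movement: The contractor may hope to sign which building.
The filler 'which building' is interpreted as the direct object of 'sign'. The gap is right after 'sign'.

Oren could not recall which building the contractor may hope to sign ___.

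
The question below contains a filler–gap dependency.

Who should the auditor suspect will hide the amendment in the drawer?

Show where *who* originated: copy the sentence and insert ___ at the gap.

Who should the auditor suspect ___ will hide the amendment in the drawer?

Underlying clause: The auditor should suspect who will hide the amendment in the drawer.
'who' functions as the subject of the clause embedded under 'suspect'. The gap is right after 'suspect'.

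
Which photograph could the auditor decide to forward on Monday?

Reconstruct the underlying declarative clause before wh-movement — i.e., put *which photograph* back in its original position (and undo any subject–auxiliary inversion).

'which photograph' functions as the direct object of 'forward'. It moves to the left edge, and the trace sits right after 'forward':
Which photograph could the auditor decide to forward ___ on Monday?

The auditor could decide to forward which photograph on Monday.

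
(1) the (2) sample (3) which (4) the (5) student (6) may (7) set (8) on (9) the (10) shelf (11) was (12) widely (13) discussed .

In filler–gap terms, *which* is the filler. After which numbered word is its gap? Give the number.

'which' is the direct object of 'set'. Fronting leaves a gap immediately after 'set':
The sample which the student may set ___ on the shelf was widely discussed.
'set' is word 7.

7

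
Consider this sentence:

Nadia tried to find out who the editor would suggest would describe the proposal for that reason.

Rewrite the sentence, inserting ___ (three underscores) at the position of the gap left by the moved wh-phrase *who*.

Pre-movement form: The editor would suggest who would describe the proposal for that reason.
The filler 'who' is interpreted as the subject of the clause embedded under 'suggest'. The gap is right after 'suggest'.

Nadia tried to find out who the editor would suggest ___ would describe the proposal for that reason.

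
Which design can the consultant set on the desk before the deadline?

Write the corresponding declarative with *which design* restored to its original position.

'which design' functions as the direct object of 'set'. Fronting leaves a gap immediately after 'set':
Which design can the consultant set ___ on the desk before the deadline?

The consultant can set which design on the desk before the deadline.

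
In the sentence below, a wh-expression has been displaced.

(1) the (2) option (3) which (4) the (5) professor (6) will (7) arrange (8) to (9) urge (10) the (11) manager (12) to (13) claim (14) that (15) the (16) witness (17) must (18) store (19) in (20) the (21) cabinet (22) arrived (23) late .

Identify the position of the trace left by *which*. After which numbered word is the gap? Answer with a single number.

'which' is the direct object of 'store'. It moves to the left edge, and the trace sits right after 'store':
The option which the professor will arrange to urge the manager to claim that the witness must store ___ in the cabinet arrived late.
'store' is word 18.

18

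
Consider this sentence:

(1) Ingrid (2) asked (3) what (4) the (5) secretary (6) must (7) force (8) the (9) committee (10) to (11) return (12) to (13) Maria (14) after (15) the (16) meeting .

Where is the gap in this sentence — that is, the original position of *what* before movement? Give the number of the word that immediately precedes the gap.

11

In situ: The secretary must force the committee to return what to Maria after the meeting.
'what' functions as the direct object of 'return'. It moves to the left edge, and the trace sits right after 'return':
Ingrid asked what the secretary must force the committee to return ___ to Maria after the meeting.
'return' is word 11.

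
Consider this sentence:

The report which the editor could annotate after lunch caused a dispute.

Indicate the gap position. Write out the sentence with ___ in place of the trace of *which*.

The report which the editor could annotate ___ after lunch caused a dispute.

The filler 'which' is interpreted as the direct object of 'annotate'. The gap is right after 'annotate'.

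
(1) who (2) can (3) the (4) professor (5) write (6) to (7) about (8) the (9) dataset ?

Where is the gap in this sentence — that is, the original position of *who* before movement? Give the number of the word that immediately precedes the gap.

Underlying clause: The professor can write to who about the dataset.
The filler 'who' is interpreted as the object of the preposition 'to'. It moves to the left edge, and the trace sits right after 'to':
Who can the professor write to ___ about the dataset?
'to' is word 6.

6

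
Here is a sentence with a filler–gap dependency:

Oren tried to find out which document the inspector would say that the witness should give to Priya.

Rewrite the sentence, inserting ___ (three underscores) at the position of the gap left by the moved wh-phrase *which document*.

Oren tried to find out which document the inspector would say that the witness should give ___ to Priya.

Before movement: The inspector would say that the witness should give which document to Priya.
'which document' functions as the direct object of 'give'. The gap is right after 'give'.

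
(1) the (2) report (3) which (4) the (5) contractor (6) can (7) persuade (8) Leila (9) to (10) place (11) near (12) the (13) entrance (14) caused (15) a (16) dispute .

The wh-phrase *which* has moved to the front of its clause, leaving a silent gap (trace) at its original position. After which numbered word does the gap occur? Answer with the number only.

10

The filler 'which' is interpreted as the direct object of 'place'. It moves to the left edge, and the trace sits right after 'place':
The report which the contractor can persuade Leila to place ___ near the entrance caused a dispute.
'place' is word 10.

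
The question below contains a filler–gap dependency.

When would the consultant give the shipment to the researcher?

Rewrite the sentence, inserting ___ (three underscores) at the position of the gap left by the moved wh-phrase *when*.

Underlying clause: The consultant would give the shipment to the researcher when.
The filler 'when' is interpreted as the temporal adjunct. The gap is right after 'researcher'.

When would the consultant give the shipment to the researcher ___?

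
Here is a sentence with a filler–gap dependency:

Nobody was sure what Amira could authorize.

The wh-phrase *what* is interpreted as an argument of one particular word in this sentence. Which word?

authorize

Pre-movement form: Amira could authorize what.
The filler 'what' is interpreted as the direct object of 'authorize'. It moves to the left edge, and the trace sits right after 'authorize':
Nobody was sure what Amira could authorize ___.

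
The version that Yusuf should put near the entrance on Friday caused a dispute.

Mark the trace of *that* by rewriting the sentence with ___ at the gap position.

The filler 'that' is interpreted as the direct object of 'put'. The gap is right after 'put'.

The version that Yusuf should put ___ near the entrance on Friday caused a dispute.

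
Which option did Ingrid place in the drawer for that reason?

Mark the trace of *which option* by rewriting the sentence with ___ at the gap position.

Underlying clause: Ingrid did place which option in the drawer for that reason.
'which option' is the direct object of 'place'. The gap is right after 'place'.

Which option did Ingrid place ___ in the drawer for that reason?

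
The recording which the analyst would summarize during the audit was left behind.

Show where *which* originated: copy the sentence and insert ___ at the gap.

'which' is the direct object of 'summarize'. The gap is right after 'summarize'.

The recording which the analyst would summarize ___ during the audit was left behind.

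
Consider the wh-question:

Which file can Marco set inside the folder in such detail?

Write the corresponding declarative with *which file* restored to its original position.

Marco can set which file inside the folder in such detail.

The filler 'which file' is interpreted as the direct object of 'set'. It moves to the left edge, and the trace sits right after 'set':
Which file can Marco set ___ inside the folder in such detail?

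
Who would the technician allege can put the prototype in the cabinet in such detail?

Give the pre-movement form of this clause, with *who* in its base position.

The technician would allege who can put the prototype in the cabinet in such detail.

'who' is the subject of the clause embedded under 'allege'. Fronting leaves a gap immediately after 'allege':
Who would the technician allege ___ can put the prototype in the cabinet in such detail?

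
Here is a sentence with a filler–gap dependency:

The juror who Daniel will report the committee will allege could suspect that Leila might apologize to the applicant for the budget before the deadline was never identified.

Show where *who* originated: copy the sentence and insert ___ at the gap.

The juror who Daniel will report the committee will allege ___ could suspect that Leila might apologize to the applicant for the budget before the deadline was never identified.

The filler 'who' is interpreted as the subject of the clause embedded under 'allege'. The gap is right after 'allege'.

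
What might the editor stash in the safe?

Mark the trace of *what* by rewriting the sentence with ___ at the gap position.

Pre-movement form: The editor might stash what in the safe.
The filler 'what' is interpreted as the direct object of 'stash'. The gap is right after 'stash'.

What might the editor stash ___ in the safe?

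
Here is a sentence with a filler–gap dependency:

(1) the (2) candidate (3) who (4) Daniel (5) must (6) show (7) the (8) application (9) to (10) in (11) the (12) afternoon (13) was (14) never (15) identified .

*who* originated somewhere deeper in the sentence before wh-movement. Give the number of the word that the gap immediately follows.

9

'who' functions as the object of the preposition 'to' (recipient of 'show'). Wh-movement fronts it, leaving a gap right after 'to':
The candidate who Daniel must show the application to ___ in the afternoon was never identified.
'to' is word 9.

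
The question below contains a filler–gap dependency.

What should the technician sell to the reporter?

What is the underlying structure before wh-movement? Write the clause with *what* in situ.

'what' functions as the direct object of 'sell'. It moves to the left edge, and the trace sits right after 'sell':
What should the technician sell ___ to the reporter?

The technician should sell what to the reporter.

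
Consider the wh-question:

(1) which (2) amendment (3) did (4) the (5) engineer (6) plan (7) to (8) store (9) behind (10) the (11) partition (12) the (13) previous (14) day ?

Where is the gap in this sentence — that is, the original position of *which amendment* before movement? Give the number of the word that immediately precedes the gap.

Before movement: The engineer did plan to store which amendment behind the partition the previous day.
The filler 'which amendment' is interpreted as the direct object of 'store'. Fronting leaves a gap immediately after 'store':
Which amendment did the engineer plan to store ___ behind the partition the previous day?
'store' is word 8.

8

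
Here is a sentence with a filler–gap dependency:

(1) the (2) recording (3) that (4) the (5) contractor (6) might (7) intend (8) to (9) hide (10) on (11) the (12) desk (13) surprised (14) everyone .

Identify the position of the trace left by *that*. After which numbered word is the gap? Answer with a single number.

'that' functions as the direct object of 'hide'. Fronting leaves a gap immediately after 'hide':
The recording that the contractor might intend to hide ___ on the desk surprised everyone.
'hide' is word 9.

9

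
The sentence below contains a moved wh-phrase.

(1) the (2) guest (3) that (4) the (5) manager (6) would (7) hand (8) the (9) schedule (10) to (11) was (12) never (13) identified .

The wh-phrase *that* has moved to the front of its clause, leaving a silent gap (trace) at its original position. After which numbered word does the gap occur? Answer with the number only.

10

'that' functions as the object of the preposition 'to' (recipient of 'hand'). Fronting leaves a gap immediately after 'to':
The guest that the manager would hand the schedule to ___ was never identified.
'to' is word 10.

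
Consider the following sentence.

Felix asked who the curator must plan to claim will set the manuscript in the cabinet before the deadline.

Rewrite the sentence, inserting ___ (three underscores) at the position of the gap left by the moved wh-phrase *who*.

Felix asked who the curator must plan to claim ___ will set the manuscript in the cabinet before the deadline.

Before movement: The curator must plan to claim who will set the manuscript in the cabinet before the deadline.
'who' is the subject of the clause embedded under 'claim'. The gap is right after 'claim'.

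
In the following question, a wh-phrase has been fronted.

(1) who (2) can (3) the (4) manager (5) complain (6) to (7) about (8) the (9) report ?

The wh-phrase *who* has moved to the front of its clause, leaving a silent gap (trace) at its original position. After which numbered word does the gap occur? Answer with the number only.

6

In situ: The manager can complain to who about the report.
'who' functions as the object of the preposition 'to'. It moves to the left edge, and the trace sits right after 'to':
Who can the manager complain to ___ about the report?
'to' is word 6.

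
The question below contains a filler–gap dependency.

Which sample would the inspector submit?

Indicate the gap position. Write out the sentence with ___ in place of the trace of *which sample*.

Before movement: The inspector would submit which sample.
The filler 'which sample' is interpreted as the direct object of 'submit'. The gap is right after 'submit'.

Which sample would the inspector submit ___?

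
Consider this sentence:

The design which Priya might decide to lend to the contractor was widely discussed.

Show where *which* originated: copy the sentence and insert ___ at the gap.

'which' is the direct object of 'lend'. The gap is right after 'lend'.

The design which Priya might decide to lend ___ to the contractor was widely discussed.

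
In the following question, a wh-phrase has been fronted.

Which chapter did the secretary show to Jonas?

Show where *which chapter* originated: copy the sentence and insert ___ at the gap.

Underlying clause: The secretary did show which chapter to Jonas.
'which chapter' is the direct object of 'show'. The gap is right after 'show'.

Which chapter did the secretary show ___ to Jonas?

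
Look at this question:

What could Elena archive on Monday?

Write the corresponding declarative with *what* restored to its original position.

The filler 'what' is interpreted as the direct object of 'archive'. It moves to the left edge, and the trace sits right after 'archive':
What could Elena archive ___ on Monday?

Elena could archive what on Monday.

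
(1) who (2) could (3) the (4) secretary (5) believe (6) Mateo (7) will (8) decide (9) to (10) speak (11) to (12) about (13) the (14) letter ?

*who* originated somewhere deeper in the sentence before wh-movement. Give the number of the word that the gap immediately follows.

11

Underlying clause: The secretary could believe Mateo will decide to speak to who about the letter.
'who' is the object of the preposition 'to'. Wh-movement fronts it, leaving a gap right after 'to':
Who could the secretary believe Mateo will decide to speak to ___ about the letter?
'to' is word 11.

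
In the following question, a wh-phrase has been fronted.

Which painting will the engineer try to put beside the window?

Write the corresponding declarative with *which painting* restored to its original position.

The filler 'which painting' is interpreted as the direct object of 'put'. Wh-movement fronts it, leaving a gap right after 'put':
Which painting will the engineer try to put ___ beside the window?

The engineer will try to put which painting beside the window.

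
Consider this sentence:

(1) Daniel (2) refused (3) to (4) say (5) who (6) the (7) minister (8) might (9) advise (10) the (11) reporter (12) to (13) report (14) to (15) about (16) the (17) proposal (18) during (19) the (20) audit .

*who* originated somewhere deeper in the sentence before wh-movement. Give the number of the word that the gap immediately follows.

14

Before movement: The minister might advise the reporter to report to who about the proposal during the audit.
The filler 'who' is interpreted as the object of the preposition 'to'. Wh-movement fronts it, leaving a gap right after 'to':
Daniel refused to say who the minister might advise the reporter to report to ___ about the proposal during the audit.
'to' is word 14.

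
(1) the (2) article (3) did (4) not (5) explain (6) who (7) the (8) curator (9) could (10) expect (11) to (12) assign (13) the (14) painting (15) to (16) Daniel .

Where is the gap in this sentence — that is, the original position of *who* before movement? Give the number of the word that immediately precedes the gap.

10

Before movement: The curator could expect who to assign the painting to Daniel.
'who' functions as the direct object of 'expect'. Fronting leaves a gap immediately after 'expect':
The article did not explain who the curator could expect ___ to assign the painting to Daniel.
'expect' is word 10.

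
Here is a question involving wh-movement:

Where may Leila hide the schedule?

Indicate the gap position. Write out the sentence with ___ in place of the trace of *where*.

Pre-movement form: Leila may hide the schedule where.
'where' is the locative complement of 'hide'. The gap is right after 'schedule'.

Where may Leila hide the schedule ___?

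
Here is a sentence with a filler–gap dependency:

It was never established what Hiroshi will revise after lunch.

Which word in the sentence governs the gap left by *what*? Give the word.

In situ: Hiroshi will revise what after lunch.
'what' is the direct object of 'revise'. Fronting leaves a gap immediately after 'revise':
It was never established what Hiroshi will revise ___ after lunch.

revise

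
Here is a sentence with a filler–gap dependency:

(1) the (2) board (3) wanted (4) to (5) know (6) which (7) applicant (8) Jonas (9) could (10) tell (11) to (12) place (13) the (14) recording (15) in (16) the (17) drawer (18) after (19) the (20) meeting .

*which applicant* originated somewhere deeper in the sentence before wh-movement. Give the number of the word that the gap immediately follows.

10

Pre-movement form: Jonas could tell which applicant to place the recording in the drawer after the meeting.
'which applicant' is the direct object of 'tell'. Fronting leaves a gap immediately after 'tell':
The board wanted to know which applicant Jonas could tell ___ to place the recording in the drawer after the meeting.
'tell' is word 10.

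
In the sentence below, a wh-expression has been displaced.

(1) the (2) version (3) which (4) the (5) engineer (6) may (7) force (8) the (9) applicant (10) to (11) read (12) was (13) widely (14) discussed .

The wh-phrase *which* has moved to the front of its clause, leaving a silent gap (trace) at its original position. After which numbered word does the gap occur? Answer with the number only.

The filler 'which' is interpreted as the direct object of 'read'. Fronting leaves a gap immediately after 'read':
The version which the engineer may force the applicant to read ___ was widely discussed.
'read' is word 11.

11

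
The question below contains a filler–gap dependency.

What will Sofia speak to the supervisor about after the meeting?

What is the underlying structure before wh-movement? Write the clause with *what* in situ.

Sofia will speak to the supervisor about what after the meeting.

'what' is the object of the preposition 'about'. It moves to the left edge, and the trace sits right after 'about':
What will Sofia speak to the supervisor about ___ after the meeting?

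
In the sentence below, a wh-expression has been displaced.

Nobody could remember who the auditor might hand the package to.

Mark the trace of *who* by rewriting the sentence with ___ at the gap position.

In situ: The auditor might hand the package to who.
The filler 'who' is interpreted as the object of the preposition 'to' (recipient of 'hand'). The gap is right after 'to'.

Nobody could remember who the auditor might hand the package to ___.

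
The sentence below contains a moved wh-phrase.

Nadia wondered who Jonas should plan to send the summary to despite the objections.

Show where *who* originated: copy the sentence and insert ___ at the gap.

In situ: Jonas should plan to send the summary to who despite the objections.
The filler 'who' is interpreted as the object of the preposition 'to' (recipient of 'send'). The gap is right after 'to'.

Nadia wondered who Jonas should plan to send the summary to ___ despite the objections.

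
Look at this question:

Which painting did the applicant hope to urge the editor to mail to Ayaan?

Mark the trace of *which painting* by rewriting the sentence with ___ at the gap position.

Before movement: The applicant did hope to urge the editor to mail which painting to Ayaan.
'which painting' is the direct object of 'mail'. The gap is right after 'mail'.

Which painting did the applicant hope to urge the editor to mail ___ to Ayaan?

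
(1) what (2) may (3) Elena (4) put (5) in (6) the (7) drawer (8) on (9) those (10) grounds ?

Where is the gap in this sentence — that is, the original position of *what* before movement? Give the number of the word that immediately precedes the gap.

4

In situ: Elena may put what in the drawer on those grounds.
The filler 'what' is interpreted as the direct object of 'put'. Fronting leaves a gap immediately after 'put':
What may Elena put ___ in the drawer on those grounds?
'put' is word 4.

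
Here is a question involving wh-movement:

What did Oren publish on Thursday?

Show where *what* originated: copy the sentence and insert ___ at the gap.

In situ: Oren did publish what on Thursday.
The filler 'what' is interpreted as the direct object of 'publish'. The gap is right after 'publish'.

What did Oren publish ___ on Thursday?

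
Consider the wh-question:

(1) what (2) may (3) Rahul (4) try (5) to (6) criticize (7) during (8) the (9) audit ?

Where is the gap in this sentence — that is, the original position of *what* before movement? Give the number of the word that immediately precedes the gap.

In situ: Rahul may try to criticize what during the audit.
The filler 'what' is interpreted as the direct object of 'criticize'. Fronting leaves a gap immediately after 'criticize':
What may Rahul try to criticize ___ during the audit?
'criticize' is word 6.

6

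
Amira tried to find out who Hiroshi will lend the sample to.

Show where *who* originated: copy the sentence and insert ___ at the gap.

In situ: Hiroshi will lend the sample to who.
The filler 'who' is interpreted as the object of the preposition 'to' (recipient of 'lend'). The gap is right after 'to'.

Amira tried to find out who Hiroshi will lend the sample to ___.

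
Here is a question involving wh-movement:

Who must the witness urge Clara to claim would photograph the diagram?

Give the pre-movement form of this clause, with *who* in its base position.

'who' is the subject of the clause embedded under 'claim'. It moves to the left edge, and the trace sits right after 'claim':
Who must the witness urge Clara to claim ___ would photograph the diagram?

The witness must urge Clara to claim who would photograph the diagram.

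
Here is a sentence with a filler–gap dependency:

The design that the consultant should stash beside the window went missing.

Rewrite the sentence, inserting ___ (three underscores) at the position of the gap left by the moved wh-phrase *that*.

The design that the consultant should stash ___ beside the window went missing.

The filler 'that' is interpreted as the direct object of 'stash'. The gap is right after 'stash'.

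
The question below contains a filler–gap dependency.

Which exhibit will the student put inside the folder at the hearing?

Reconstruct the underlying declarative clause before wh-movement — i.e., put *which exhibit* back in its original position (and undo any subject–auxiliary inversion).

The student will put which exhibit inside the folder at the hearing.

'which exhibit' is the direct object of 'put'. It moves to the left edge, and the trace sits right after 'put':
Which exhibit will the student put ___ inside the folder at the hearing?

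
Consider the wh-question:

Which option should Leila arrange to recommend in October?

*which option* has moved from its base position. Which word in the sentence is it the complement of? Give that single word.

recommend

In situ: Leila should arrange to recommend which option in October.
The filler 'which option' is interpreted as the direct object of 'recommend'. Fronting leaves a gap immediately after 'recommend':
Which option should Leila arrange to recommend ___ in October?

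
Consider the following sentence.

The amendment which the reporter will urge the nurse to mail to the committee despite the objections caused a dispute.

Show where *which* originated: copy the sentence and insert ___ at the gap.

The amendment which the reporter will urge the nurse to mail ___ to the committee despite the objections caused a dispute.

'which' is the direct object of 'mail'. The gap is right after 'mail'.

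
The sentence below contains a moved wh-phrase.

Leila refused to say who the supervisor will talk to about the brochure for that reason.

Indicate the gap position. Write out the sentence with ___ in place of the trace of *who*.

In situ: The supervisor will talk to who about the brochure for that reason.
'who' is the object of the preposition 'to'. The gap is right after 'to'.

Leila refused to say who the supervisor will talk to ___ about the brochure for that reason.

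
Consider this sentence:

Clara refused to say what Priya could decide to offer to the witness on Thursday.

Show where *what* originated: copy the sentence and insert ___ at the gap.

Before movement: Priya could decide to offer what to the witness on Thursday.
'what' functions as the direct object of 'offer'. The gap is right after 'offer'.

Clara refused to say what Priya could decide to offer ___ to the witness on Thursday.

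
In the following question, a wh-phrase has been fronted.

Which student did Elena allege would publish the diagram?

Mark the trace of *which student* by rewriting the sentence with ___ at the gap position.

Underlying clause: Elena did allege which student would publish the diagram.
The filler 'which student' is interpreted as the subject of the clause embedded under 'allege'. The gap is right after 'allege'.

Which student did Elena allege ___ would publish the diagram?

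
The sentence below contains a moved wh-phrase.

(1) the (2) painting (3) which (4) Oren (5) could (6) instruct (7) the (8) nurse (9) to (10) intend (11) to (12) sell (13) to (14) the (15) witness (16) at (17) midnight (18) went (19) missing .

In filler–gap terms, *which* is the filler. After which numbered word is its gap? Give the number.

12

'which' functions as the direct object of 'sell'. Wh-movement fronts it, leaving a gap right after 'sell':
The painting which Oren could instruct the nurse to intend to sell ___ to the witness at midnight went missing.
'sell' is word 12.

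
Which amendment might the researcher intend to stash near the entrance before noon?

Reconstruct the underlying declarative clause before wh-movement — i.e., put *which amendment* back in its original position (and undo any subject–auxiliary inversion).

The filler 'which amendment' is interpreted as the direct object of 'stash'. It moves to the left edge, and the trace sits right after 'stash':
Which amendment might the researcher intend to stash ___ near the entrance before noon?

The researcher might intend to stash which amendment near the entrance before noon.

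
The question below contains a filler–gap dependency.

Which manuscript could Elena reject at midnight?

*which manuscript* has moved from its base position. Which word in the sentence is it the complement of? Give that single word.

reject

Underlying clause: Elena could reject which manuscript at midnight.
'which manuscript' is the direct object of 'reject'. Fronting leaves a gap immediately after 'reject':
Which manuscript could Elena reject ___ at midnight?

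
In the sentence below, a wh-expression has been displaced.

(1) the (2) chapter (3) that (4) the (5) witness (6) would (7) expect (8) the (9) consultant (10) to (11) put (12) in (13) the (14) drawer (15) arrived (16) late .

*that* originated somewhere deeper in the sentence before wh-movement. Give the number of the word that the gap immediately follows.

'that' functions as the direct object of 'put'. It moves to the left edge, and the trace sits right after 'put':
The chapter that the witness would expect the consultant to put ___ in the drawer arrived late.
'put' is word 11.

11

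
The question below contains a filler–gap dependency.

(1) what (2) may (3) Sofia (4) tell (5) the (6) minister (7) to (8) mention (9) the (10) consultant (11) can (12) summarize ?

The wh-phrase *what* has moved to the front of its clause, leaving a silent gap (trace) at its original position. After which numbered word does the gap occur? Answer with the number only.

12

Pre-movement form: Sofia may tell the minister to mention the consultant can summarize what.
'what' functions as the direct object of 'summarize'. Wh-movement fronts it, leaving a gap right after 'summarize':
What may Sofia tell the minister to mention the consultant can summarize ___?
'summarize' is word 12.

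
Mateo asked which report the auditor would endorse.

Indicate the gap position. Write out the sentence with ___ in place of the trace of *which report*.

Pre-movement form: The auditor would endorse which report.
'which report' is the direct object of 'endorse'. The gap is right after 'endorse'.

Mateo asked which report the auditor would endorse ___.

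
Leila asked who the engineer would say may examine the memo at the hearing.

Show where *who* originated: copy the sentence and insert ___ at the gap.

Leila asked who the engineer would say ___ may examine the memo at the hearing.

Before movement: The engineer would say who may examine the memo at the hearing.
The filler 'who' is interpreted as the subject of the clause embedded under 'say'. The gap is right after 'say'.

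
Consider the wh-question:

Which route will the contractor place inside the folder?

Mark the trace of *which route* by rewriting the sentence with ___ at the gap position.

In situ: The contractor will place which route inside the folder.
'which route' is the direct object of 'place'. The gap is right after 'place'.

Which route will the contractor place ___ inside the folder?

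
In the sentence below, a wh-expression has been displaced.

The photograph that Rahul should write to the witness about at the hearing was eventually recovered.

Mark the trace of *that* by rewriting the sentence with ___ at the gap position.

The filler 'that' is interpreted as the object of the preposition 'about'. The gap is right after 'about'.

The photograph that Rahul should write to the witness about ___ at the hearing was eventually recovered.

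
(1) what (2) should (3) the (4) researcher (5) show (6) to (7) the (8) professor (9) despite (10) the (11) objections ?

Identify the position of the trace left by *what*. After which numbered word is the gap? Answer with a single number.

5

Pre-movement form: The researcher should show what to the professor despite the objections.
The filler 'what' is interpreted as the direct object of 'show'. It moves to the left edge, and the trace sits right after 'show':
What should the researcher show ___ to the professor despite the objections?
'show' is word 5.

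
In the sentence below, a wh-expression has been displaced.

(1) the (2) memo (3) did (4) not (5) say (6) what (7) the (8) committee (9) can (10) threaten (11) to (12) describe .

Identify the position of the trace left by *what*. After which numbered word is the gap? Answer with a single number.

12

Underlying clause: The committee can threaten to describe what.
'what' functions as the direct object of 'describe'. Wh-movement fronts it, leaving a gap right after 'describe':
The memo did not say what the committee can threaten to describe ___.
'describe' is word 12.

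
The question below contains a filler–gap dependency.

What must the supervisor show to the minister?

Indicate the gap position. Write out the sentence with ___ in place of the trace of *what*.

What must the supervisor show ___ to the minister?

In situ: The supervisor must show what to the minister.
'what' is the direct object of 'show'. The gap is right after 'show'.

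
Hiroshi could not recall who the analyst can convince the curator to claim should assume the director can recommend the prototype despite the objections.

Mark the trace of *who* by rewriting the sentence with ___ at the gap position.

Pre-movement form: The analyst can convince the curator to claim who should assume the director can recommend the prototype despite the objections.
The filler 'who' is interpreted as the subject of the clause embedded under 'claim'. The gap is right after 'claim'.

Hiroshi could not recall who the analyst can convince the curator to claim ___ should assume the director can recommend the prototype despite the objections.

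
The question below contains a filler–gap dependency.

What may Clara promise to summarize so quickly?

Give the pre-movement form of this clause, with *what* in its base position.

Clara may promise to summarize what so quickly.

'what' functions as the direct object of 'summarize'. Fronting leaves a gap immediately after 'summarize':
What may Clara promise to summarize ___ so quickly?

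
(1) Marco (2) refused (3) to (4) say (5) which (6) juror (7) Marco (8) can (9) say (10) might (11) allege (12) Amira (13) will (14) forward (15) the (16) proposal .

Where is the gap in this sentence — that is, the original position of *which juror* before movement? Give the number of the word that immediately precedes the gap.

9

Underlying clause: Marco can say which juror might allege Amira will forward the proposal.
'which juror' functions as the subject of the clause embedded under 'say'. Fronting leaves a gap immediately after 'say':
Marco refused to say which juror Marco can say ___ might allege Amira will forward the proposal.
'say' is word 9.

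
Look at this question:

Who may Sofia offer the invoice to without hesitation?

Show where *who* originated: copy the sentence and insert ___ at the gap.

Who may Sofia offer the invoice to ___ without hesitation?

In situ: Sofia may offer the invoice to who without hesitation.
'who' is the object of the preposition 'to' (recipient of 'offer'). The gap is right after 'to'.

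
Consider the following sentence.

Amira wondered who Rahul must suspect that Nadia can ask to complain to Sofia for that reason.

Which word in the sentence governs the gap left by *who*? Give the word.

Before movement: Rahul must suspect that Nadia can ask who to complain to Sofia for that reason.
'who' is the direct object of 'ask'. Wh-movement fronts it, leaving a gap right after 'ask':
Amira wondered who Rahul must suspect that Nadia can ask ___ to complain to Sofia for that reason.

ask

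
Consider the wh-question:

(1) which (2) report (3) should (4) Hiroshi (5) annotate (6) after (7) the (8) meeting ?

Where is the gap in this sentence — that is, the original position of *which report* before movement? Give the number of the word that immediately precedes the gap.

Before movement: Hiroshi should annotate which report after the meeting.
The filler 'which report' is interpreted as the direct object of 'annotate'. Wh-movement fronts it, leaving a gap right after 'annotate':
Which report should Hiroshi annotate ___ after the meeting?
'annotate' is word 5.

5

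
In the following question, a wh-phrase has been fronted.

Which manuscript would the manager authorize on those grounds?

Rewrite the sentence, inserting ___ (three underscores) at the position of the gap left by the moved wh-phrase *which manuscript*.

Which manuscript would the manager authorize ___ on those grounds?

In situ: The manager would authorize which manuscript on those grounds.
The filler 'which manuscript' is interpreted as the direct object of 'authorize'. The gap is right after 'authorize'.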